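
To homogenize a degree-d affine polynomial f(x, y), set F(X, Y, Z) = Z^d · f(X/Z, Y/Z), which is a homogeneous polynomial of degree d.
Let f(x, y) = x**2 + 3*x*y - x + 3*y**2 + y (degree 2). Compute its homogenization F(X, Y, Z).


F(X, Y, Z) = X**2 + 3*X*Y - X*Z + 3*Y**2 + Y*Z

deg(f) = 2.
Substitute x = X/Z, y = Y/Z into f, then multiply by Z^2.
  monomial 1·x^2·y^0 ↦ 1·X^2·Y^0·Z^0.
  monomial 3·x^1·y^1 ↦ 3·X^1·Y^1·Z^0.
  monomial -1·x^1·y^0 ↦ -1·X^1·Y^0·Z^1.
  monomial 3·x^0·y^2 ↦ 3·X^0·Y^2·Z^0.
  monomial 1·x^0·y^1 ↦ 1·X^0·Y^1·Z^1.
Collecting: F(X, Y, Z) = X**2 + 3*X*Y - X*Z + 3*Y**2 + Y*Z.


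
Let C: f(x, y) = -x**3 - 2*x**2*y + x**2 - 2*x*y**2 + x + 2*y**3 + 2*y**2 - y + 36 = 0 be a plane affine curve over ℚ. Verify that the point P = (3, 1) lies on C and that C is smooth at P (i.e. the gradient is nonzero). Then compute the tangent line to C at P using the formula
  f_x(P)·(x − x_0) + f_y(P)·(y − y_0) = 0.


Tangent line at P: -34*x - 21*y + 123 = 0.

Step 1: f(3, 1) = 0, so P lies on C.
Step 2: partial derivatives
  f_x(x, y) = -3*x**2 - 4*x*y + 2*x - 2*y**2 + 1, f_y(x, y) = -2*x**2 - 4*x*y + 6*y**2 + 4*y - 1.
  f_x(P) = -34, f_y(P) = -21 (gradient nonzero, so P is smooth).
Step 3: tangent line at P: -34·(x − 3) + -21·(y − 1) = 0.
Expanding: -34*x - 21*y + 123 = 0.


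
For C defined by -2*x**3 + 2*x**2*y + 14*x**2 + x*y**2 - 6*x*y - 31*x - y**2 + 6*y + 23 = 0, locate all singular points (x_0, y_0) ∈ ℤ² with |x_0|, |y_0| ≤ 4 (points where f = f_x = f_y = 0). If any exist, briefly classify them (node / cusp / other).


Singular points: {(2, -1)}; classification: cusp.

Compute partial derivatives:
  f_x = -6*x**2 + 4*x*y + 28*x + y**2 - 6*y - 31.
  f_y = 2*x**2 + 2*x*y - 6*x - 2*y + 6.
Scan x_0 ∈ {−4, ..., 4}. For each x_0, f_y(x_0, y) is a polynomial in y; find its integer roots y ∈ {−4, ..., 4}, then test f_x and f at those candidates.
  x = -4: f_y(-4, y) = 62 - 10*y; no integer root y with |y| ≤ 4.
  x = -3: f_y(-3, y) = 42 - 8*y; no integer root y with |y| ≤ 4.
  x = -2: f_y(-2, y) = 26 - 6*y; no integer root y with |y| ≤ 4.
  x = -1: f_y(-1, y) = 14 - 4*y; no integer root y with |y| ≤ 4.
  x = 0: f_y(0, y) = 6 - 2*y; vanishes at y ∈ {3}. (0, 3): f_x = -40 ≠ 0.
  x = 1: f_y(1, y) = 2; no integer root y with |y| ≤ 4.
  x = 2: f_y(2, y) = 2*y + 2; vanishes at y ∈ {-1}. (2, -1): f_x = 0, f = 0 — SINGULAR.
  x = 3: f_y(3, y) = 4*y + 6; no integer root y with |y| ≤ 4.
  x = 4: f_y(4, y) = 6*y + 14; no integer root y with |y| ≤ 4.
Only singular point on the grid: (2, -1).
Classify: substitute x = 2 + u, y = -1 + v and expand: f = -2*u**3 + 2*u**2*v + u*v**2 + v**2.
No constant or linear terms (consistent with a singular point). Quadratic part: v**2. Cubic part: -2*u**3 + 2*u**2*v + u*v**2.
The quadratic part v**2 is a perfect square, so there is a single (double) tangent line v = 0, i.e. y = -1. Restricting the cubic part to that line (v = 0) leaves -2*u**3 ≠ 0, so f is not divisible by v and the branch is v² ≈ 2*u**3 to lowest order — this is a cusp.
Classification: cusp.


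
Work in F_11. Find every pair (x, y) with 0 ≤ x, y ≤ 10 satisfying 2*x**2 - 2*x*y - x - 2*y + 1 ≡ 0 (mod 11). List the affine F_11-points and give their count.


Affine F_11-points: {(0, 6), (1, 6), (2, 3), (3, 2), (4, 4), (5, 2), (6, 4), (7, 3), (8, 0), (9, 0)}; count = 10.

For each of the 121 pairs (x, y) ∈ F_11², evaluate f(x, y) mod 11. Record the zeros.
  x = 0: [0↦1, 1↦10, 2↦8, 3↦6, 4↦4, 5↦2, 6↦0, 7↦9, 8↦7, 9↦5, 10↦3]  zeros at y ∈ {6}
  x = 1: [0↦2, 1↦9, 2↦5, 3↦1, 4↦8, 5↦4, 6↦0, 7↦7, 8↦3, 9↦10, 10↦6]  zeros at y ∈ {6}
  x = 2: [0↦7, 1↦1, 2↦6, 3↦0, 4↦5, 5↦10, 6↦4, 7↦9, 8↦3, 9↦8, 10↦2]  zeros at y ∈ {3}
  x = 3: [0↦5, 1↦8, 2↦0, 3↦3, 4↦6, 5↦9, 6↦1, 7↦4, 8↦7, 9↦10, 10↦2]  zeros at y ∈ {2}
  x = 4: [0↦7, 1↦8, 2↦9, 3↦10, 4↦0, 5↦1, 6↦2, 7↦3, 8↦4, 9↦5, 10↦6]  zeros at y ∈ {4}
  x = 5: [0↦2, 1↦1, 2↦0, 3↦10, 4↦9, 5↦8, 6↦7, 7↦6, 8↦5, 9↦4, 10↦3]  zeros at y ∈ {2}
  x = 6: [0↦1, 1↦9, 2↦6, 3↦3, 4↦0, 5↦8, 6↦5, 7↦2, 8↦10, 9↦7, 10↦4]  zeros at y ∈ {4}
  x = 7: [0↦4, 1↦10, 2↦5, 3↦0, 4↦6, 5↦1, 6↦7, 7↦2, 8↦8, 9↦3, 10↦9]  zeros at y ∈ {3}
  x = 8: [0↦0, 1↦4, 2↦8, 3↦1, 4↦5, 5↦9, 6↦2, 7↦6, 8↦10, 9↦3, 10↦7]  zeros at y ∈ {0}
  x = 9: [0↦0, 1↦2, 2↦4, 3↦6, 4↦8, 5↦10, 6↦1, 7↦3, 8↦5, 9↦7, 10↦9]  zeros at y ∈ {0}
  x = 10: [0↦4, 1↦4, 2↦4, 3↦4, 4↦4, 5↦4, 6↦4, 7↦4, 8↦4, 9↦4, 10↦4]  zeros at y ∈ ∅
Collecting zeros: affine points = {(0, 6), (1, 6), (2, 3), (3, 2), (4, 4), (5, 2), (6, 4), (7, 3), (8, 0), (9, 0)}.
Total count |C(F_11)_aff| = 10.


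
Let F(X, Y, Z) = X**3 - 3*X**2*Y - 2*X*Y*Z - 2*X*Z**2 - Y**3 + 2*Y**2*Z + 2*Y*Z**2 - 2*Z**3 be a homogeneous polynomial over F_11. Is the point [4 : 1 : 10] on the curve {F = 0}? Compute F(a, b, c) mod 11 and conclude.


F(4,1,10) ≡ 6 (mod 11); P is NOT on the curve.

Evaluate F(4, 1, 10) term-by-term (mod 11).
  X**3 ↦ 1·64·1·1 = 64
  -3*X**2*Y ↦ -3·16·1·1 = -48
  -2*X*Y*Z ↦ -2·4·1·10 = -80
  -2*X*Z**2 ↦ -2·4·1·100 = -800
  -Y**3 ↦ -1·1·1·1 = -1
  2*Y**2*Z ↦ 2·1·1·10 = 20
  2*Y*Z**2 ↦ 2·1·1·100 = 200
  -2*Z**3 ↦ -2·1·1·1000 = -2000
Sum: F(4, 1, 10) = (64) + (-48) + (-80) + (-800) + (-1) + (20) + (200) + (-2000) = -2645.
Reducing mod 11: -2645 ≡ 6 (mod 11).
Since F(a, b, c) ≡ 6 ≠ 0 (mod 11), P does NOT lie on the curve.


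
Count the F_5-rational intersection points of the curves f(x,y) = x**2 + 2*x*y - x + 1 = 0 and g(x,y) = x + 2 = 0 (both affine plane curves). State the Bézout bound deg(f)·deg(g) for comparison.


Common zeros: {(3, 3)}; count = 1; Bézout bound = 2.

deg(f) = 2, deg(g) = 1, so Bézout bound = 2.
Scan x ∈ F_5. For each x, list the y ∈ F_5 with f(x, y) ≡ 0 and those with g(x, y) ≡ 0 (mod 5); the common zeros in that column are the intersection.
  x = 0: f ≡ 0 at y ∈ ∅; g ≡ 0 at y ∈ ∅; common: ∅.
  x = 1: f ≡ 0 at y ∈ {2}; g ≡ 0 at y ∈ ∅; common: ∅.
  x = 2: f ≡ 0 at y ∈ {3}; g ≡ 0 at y ∈ ∅; common: ∅.
  x = 3: f ≡ 0 at y ∈ {3}; g ≡ 0 at y ∈ {0, 1, 2, 3, 4}; common: {3}.
  x = 4: f ≡ 0 at y ∈ {4}; g ≡ 0 at y ∈ ∅; common: ∅.
Collecting: common zeros = {(3, 3)}, so the count is 1.
Comparison with the Bézout bound: 1 ≤ 2 = deg(f)·deg(g), as expected for curves with no common component (the affine F_5-count falls short of the bound because intersections may lie at infinity, over extension fields, or carry multiplicity).


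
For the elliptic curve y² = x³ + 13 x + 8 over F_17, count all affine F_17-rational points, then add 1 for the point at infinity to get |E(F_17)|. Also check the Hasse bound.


Affine points = {(0, 5), (0, 12), (2, 5), (2, 12), (6, 8), (6, 9), (7, 0), (9, 2), (9, 15), (10, 4), (10, 13), (15, 5), (15, 12)}; affine count = 13; |E(F_17)| = 14.

Discriminant check: Δ ∝ 4a³ + 27b² = 4·13³ + 27·8² = 4·2197 + 27·64 ≡ 10 (mod 17). Nonzero ⇒ E is nonsingular.
For each x ∈ F_17, compute rhs = x³ + 13·x + 8 mod 17, then count y ∈ F_17 with y² ≡ rhs.
  x = 0: rhs = 8, matching y values: 5, 12 (2 points).
  x = 1: rhs = 5, matching y values: none (0 points).
  x = 2: rhs = 8, matching y values: 5, 12 (2 points).
  x = 3: rhs = 6, matching y values: none (0 points).
  x = 4: rhs = 5, matching y values: none (0 points).
  x = 5: rhs = 11, matching y values: none (0 points).
  x = 6: rhs = 13, matching y values: 8, 9 (2 points).
  x = 7: rhs = 0, matching y values: 0 (1 points).
  x = 8: rhs = 12, matching y values: none (0 points).
  x = 9: rhs = 4, matching y values: 2, 15 (2 points).
  x = 10: rhs = 16, matching y values: 4, 13 (2 points).
  x = 11: rhs = 3, matching y values: none (0 points).
  x = 12: rhs = 5, matching y values: none (0 points).
  x = 13: rhs = 11, matching y values: none (0 points).
  x = 14: rhs = 10, matching y values: none (0 points).
  x = 15: rhs = 8, matching y values: 5, 12 (2 points).
  x = 16: rhs = 11, matching y values: none (0 points).
Total affine count: 13.
Full point count |E(F_17)| = 13 + 1 = 14.
Hasse bound: |14 − (17+1)| = |-4| = 4 ≤ 2√17 ≈ 8.2462 ✓.


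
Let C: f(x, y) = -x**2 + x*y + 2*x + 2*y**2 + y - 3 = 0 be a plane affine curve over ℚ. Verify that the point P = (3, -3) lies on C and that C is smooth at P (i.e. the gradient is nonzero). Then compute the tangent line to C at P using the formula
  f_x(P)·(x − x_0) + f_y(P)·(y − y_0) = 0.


Tangent line at P: -7*x - 8*y - 3 = 0.

Step 1: f(3, -3) = 0, so P lies on C.
Step 2: partial derivatives
  f_x(x, y) = -2*x + y + 2, f_y(x, y) = x + 4*y + 1.
  f_x(P) = -7, f_y(P) = -8 (gradient nonzero, so P is smooth).
Step 3: tangent line at P: -7·(x − 3) + -8·(y − -3) = 0.
Expanding: -7*x - 8*y - 3 = 0.


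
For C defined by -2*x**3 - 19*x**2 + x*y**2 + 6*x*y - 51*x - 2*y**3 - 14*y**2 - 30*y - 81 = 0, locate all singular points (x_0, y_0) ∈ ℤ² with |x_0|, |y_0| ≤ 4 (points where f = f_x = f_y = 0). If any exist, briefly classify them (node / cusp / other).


Singular points: {(-3, -3)}; classification: node.

Compute partial derivatives:
  f_x = -6*x**2 - 38*x + y**2 + 6*y - 51.
  f_y = 2*x*y + 6*x - 6*y**2 - 28*y - 30.
Scan x_0 ∈ {−4, ..., 4}. For each x_0, f_y(x_0, y) is a polynomial in y; find its integer roots y ∈ {−4, ..., 4}, then test f_x and f at those candidates.
  x = -4: f_y(-4, y) = -6*y**2 - 36*y - 54; vanishes at y ∈ {-3}. (-4, -3): f_x = -4 ≠ 0.
  x = -3: f_y(-3, y) = -6*y**2 - 34*y - 48; vanishes at y ∈ {-3}. (-3, -3): f_x = 0, f = 0 — SINGULAR.
  x = -2: f_y(-2, y) = -6*y**2 - 32*y - 42; vanishes at y ∈ {-3}. (-2, -3): f_x = -8 ≠ 0.
  x = -1: f_y(-1, y) = -6*y**2 - 30*y - 36; vanishes at y ∈ {-3, -2}. (-1, -3): f_x = -28 ≠ 0; (-1, -2): f_x = -27 ≠ 0.
  x = 0: f_y(0, y) = -6*y**2 - 28*y - 30; vanishes at y ∈ {-3}. (0, -3): f_x = -60 ≠ 0.
  x = 1: f_y(1, y) = -6*y**2 - 26*y - 24; vanishes at y ∈ {-3}. (1, -3): f_x = -104 ≠ 0.
  x = 2: f_y(2, y) = -6*y**2 - 24*y - 18; vanishes at y ∈ {-3, -1}. (2, -3): f_x = -160 ≠ 0; (2, -1): f_x = -156 ≠ 0.
  x = 3: f_y(3, y) = -6*y**2 - 22*y - 12; vanishes at y ∈ {-3}. (3, -3): f_x = -228 ≠ 0.
  x = 4: f_y(4, y) = -6*y**2 - 20*y - 6; vanishes at y ∈ {-3}. (4, -3): f_x = -308 ≠ 0.
Only singular point on the grid: (-3, -3).
Classify: substitute x = -3 + u, y = -3 + v and expand: f = -2*u**3 - u**2 + u*v**2 - 2*v**3 + v**2.
No constant or linear terms (consistent with a singular point). Quadratic part: -u**2 + v**2. Cubic part: -2*u**3 + u*v**2 - 2*v**3.
The quadratic part v**2 - u**2 = (v − u)(v + u) splits into two distinct linear factors, so there are two distinct tangent lines y − -3 = ±(x − -3) — this is a node (ordinary double point).
Classification: node.


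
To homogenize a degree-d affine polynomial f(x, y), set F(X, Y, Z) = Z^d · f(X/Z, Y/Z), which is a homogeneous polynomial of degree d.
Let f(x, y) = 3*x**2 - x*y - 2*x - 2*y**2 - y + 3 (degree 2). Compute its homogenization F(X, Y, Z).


F(X, Y, Z) = 3*X**2 - X*Y - 2*X*Z - 2*Y**2 - Y*Z + 3*Z**2

deg(f) = 2.
Substitute x = X/Z, y = Y/Z into f, then multiply by Z^2.
  monomial 3·x^2·y^0 ↦ 3·X^2·Y^0·Z^0.
  monomial -1·x^1·y^1 ↦ -1·X^1·Y^1·Z^0.
  monomial -2·x^1·y^0 ↦ -2·X^1·Y^0·Z^1.
  monomial -2·x^0·y^2 ↦ -2·X^0·Y^2·Z^0.
  monomial -1·x^0·y^1 ↦ -1·X^0·Y^1·Z^1.
  monomial 3·x^0·y^0 ↦ 3·X^0·Y^0·Z^2.
Collecting: F(X, Y, Z) = 3*X**2 - X*Y - 2*X*Z - 2*Y**2 - Y*Z + 3*Z**2.


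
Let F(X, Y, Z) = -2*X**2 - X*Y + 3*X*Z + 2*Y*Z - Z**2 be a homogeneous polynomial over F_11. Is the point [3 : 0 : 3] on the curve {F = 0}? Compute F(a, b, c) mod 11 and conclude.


F(3,0,3) ≡ 0 (mod 11); P is on the curve.

Evaluate F(3, 0, 3) term-by-term (mod 11).
  -2*X**2 ↦ -2·9·1·1 = -18
  -X*Y ↦ -1·3·0·1 = 0
  3*X*Z ↦ 3·3·1·3 = 27
  2*Y*Z ↦ 2·1·0·3 = 0
  -Z**2 ↦ -1·1·1·9 = -9
Sum: F(3, 0, 3) = (-18) + (0) + (27) + (0) + (-9) = 0.
Reducing mod 11: 0 ≡ 0 (mod 11).
Since F(a, b, c) ≡ 0 (mod 11), P lies on the curve.


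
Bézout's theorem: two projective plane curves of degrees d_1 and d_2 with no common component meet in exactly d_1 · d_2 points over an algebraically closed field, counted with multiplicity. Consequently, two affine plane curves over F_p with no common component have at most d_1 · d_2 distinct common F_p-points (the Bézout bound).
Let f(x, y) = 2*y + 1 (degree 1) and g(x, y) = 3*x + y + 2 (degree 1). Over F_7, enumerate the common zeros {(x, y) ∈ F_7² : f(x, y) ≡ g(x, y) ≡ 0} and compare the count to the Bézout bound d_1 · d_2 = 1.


Common zeros: {(3, 3)}; count = 1; Bézout bound = 1.

deg(f) = 1, deg(g) = 1, so Bézout bound = 1.
Scan x ∈ F_7. For each x, list the y ∈ F_7 with f(x, y) ≡ 0 and those with g(x, y) ≡ 0 (mod 7); the common zeros in that column are the intersection.
  x = 0: f ≡ 0 at y ∈ {3}; g ≡ 0 at y ∈ {5}; common: ∅.
  x = 1: f ≡ 0 at y ∈ {3}; g ≡ 0 at y ∈ {2}; common: ∅.
  x = 2: f ≡ 0 at y ∈ {3}; g ≡ 0 at y ∈ {6}; common: ∅.
  x = 3: f ≡ 0 at y ∈ {3}; g ≡ 0 at y ∈ {3}; common: {3}.
  x = 4: f ≡ 0 at y ∈ {3}; g ≡ 0 at y ∈ {0}; common: ∅.
  x = 5: f ≡ 0 at y ∈ {3}; g ≡ 0 at y ∈ {4}; common: ∅.
  x = 6: f ≡ 0 at y ∈ {3}; g ≡ 0 at y ∈ {1}; common: ∅.
Collecting: common zeros = {(3, 3)}, so the count is 1.
Comparison with the Bézout bound: 1 ≤ 1 = deg(f)·deg(g), as expected for curves with no common component (the bound is attained).


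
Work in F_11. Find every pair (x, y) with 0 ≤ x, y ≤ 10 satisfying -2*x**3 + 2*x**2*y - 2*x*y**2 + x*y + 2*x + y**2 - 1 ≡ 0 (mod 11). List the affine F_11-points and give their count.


Affine F_11-points: {(0, 1), (0, 10), (1, 5), (1, 9), (3, 1), (4, 0), (4, 2), (5, 4), (5, 7), (6, 3), (7, 5), (7, 9), (8, 5), (8, 7), (9, 0), (9, 1)}; count = 16.

For each of the 121 pairs (x, y) ∈ F_11², evaluate f(x, y) mod 11. Record the zeros.
  x = 0: [0↦10, 1↦0, 2↦3, 3↦8, 4↦4, 5↦2, 6↦2, 7↦4, 8↦8, 9↦3, 10↦0]  zeros at y ∈ {1, 10}
  x = 1: [0↦10, 1↦1, 2↦1, 3↦10, 4↦6, 5↦0, 6↦3, 7↦4, 8↦3, 9↦0, 10↦6]  zeros at y ∈ {5, 9}
  x = 2: [0↦9, 1↦5, 2↦6, 3↦1, 4↦1, 5↦6, 6↦5, 7↦9, 8↦7, 9↦10, 10↦7]  zeros at y ∈ ∅
  x = 3: [0↦6, 1↦0, 2↦6, 3↦2, 4↦10, 5↦8, 6↦7, 7↦7, 8↦8, 9↦10, 10↦2]  zeros at y ∈ {1}
  x = 4: [0↦0, 1↦7, 2↦0, 3↦1, 4↦10, 5↦5, 6↦8, 7↦8, 8↦5, 9↦10, 10↦1]  zeros at y ∈ {0, 2}
  x = 5: [0↦1, 1↦3, 2↦9, 3↦8, 4↦0, 5↦7, 6↦7, 7↦0, 8↦8, 9↦9, 10↦3]  zeros at y ∈ {4, 7}
  x = 6: [0↦8, 1↦9, 2↦10, 3↦0, 4↦1, 5↦2, 6↦3, 7↦4, 8↦5, 9↦6, 10↦7]  zeros at y ∈ {3}
  x = 7: [0↦9, 1↦2, 2↦2, 3↦9, 4↦1, 5↦0, 6↦6, 7↦8, 8↦6, 9↦0, 10↦1]  zeros at y ∈ {5, 9}
  x = 8: [0↦3, 1↦3, 2↦6, 3↦1, 4↦10, 5↦0, 6↦4, 7↦0, 8↦10, 9↦1, 10↦6]  zeros at y ∈ {5, 7}
  x = 9: [0↦0, 1↦0, 2↦10, 3↦8, 4↦5, 5↦1, 6↦7, 7↦1, 8↦5, 9↦8, 10↦10]  zeros at y ∈ {0, 1}
  x = 10: [0↦10, 1↦3, 2↦2, 3↦7, 4↦7, 5↦2, 6↦3, 7↦10, 8↦1, 9↦9, 10↦1]  zeros at y ∈ ∅
Collecting zeros: affine points = {(0, 1), (0, 10), (1, 5), (1, 9), (3, 1), (4, 0), (4, 2), (5, 4), (5, 7), (6, 3), (7, 5), (7, 9), (8, 5), (8, 7), (9, 0), (9, 1)}.
Total count |C(F_11)_aff| = 16.


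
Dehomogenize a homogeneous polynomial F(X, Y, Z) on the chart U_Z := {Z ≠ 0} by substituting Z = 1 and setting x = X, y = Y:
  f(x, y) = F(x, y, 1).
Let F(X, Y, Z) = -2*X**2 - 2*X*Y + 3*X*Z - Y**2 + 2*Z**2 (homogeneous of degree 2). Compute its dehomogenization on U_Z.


f(x, y) = -2*x**2 - 2*x*y + 3*x - y**2 + 2

On U_Z we set Z = 1. Each monomial c·X^i·Y^j·Z^k in F becomes c·x^i·y^j·1^k = c·x^i·y^j.
Substituting Z = 1: F(X, Y, 1) = -2*x**2 - 2*x*y + 3*x - y**2 + 2.
Note: deg(f) ≤ deg(F) = 2; strict inequality happens when F is divisible by Z (lost terms).


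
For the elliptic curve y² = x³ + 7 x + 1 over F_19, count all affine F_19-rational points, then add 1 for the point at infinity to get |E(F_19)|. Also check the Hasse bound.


Affine points = {(0, 1), (0, 18), (1, 3), (1, 16), (2, 2), (2, 17), (3, 7), (3, 12), (4, 6), (4, 13), (5, 3), (5, 16), (10, 8), (10, 11), (13, 3), (13, 16), (15, 2), (15, 17), (17, 6), (17, 13)}; affine count = 20; |E(F_19)| = 21.

Discriminant check: Δ ∝ 4a³ + 27b² = 4·7³ + 27·1² = 4·343 + 27·1 ≡ 12 (mod 19). Nonzero ⇒ E is nonsingular.
For each x ∈ F_19, compute rhs = x³ + 7·x + 1 mod 19, then count y ∈ F_19 with y² ≡ rhs.
  x = 0: rhs = 1, matching y values: 1, 18 (2 points).
  x = 1: rhs = 9, matching y values: 3, 16 (2 points).
  x = 2: rhs = 4, matching y values: 2, 17 (2 points).
  x = 3: rhs = 11, matching y values: 7, 12 (2 points).
  x = 4: rhs = 17, matching y values: 6, 13 (2 points).
  x = 5: rhs = 9, matching y values: 3, 16 (2 points).
  x = 6: rhs = 12, matching y values: none (0 points).
  x = 7: rhs = 13, matching y values: none (0 points).
  x = 8: rhs = 18, matching y values: none (0 points).
  x = 9: rhs = 14, matching y values: none (0 points).
  x = 10: rhs = 7, matching y values: 8, 11 (2 points).
  x = 11: rhs = 3, matching y values: none (0 points).
  x = 12: rhs = 8, matching y values: none (0 points).
  x = 13: rhs = 9, matching y values: 3, 16 (2 points).
  x = 14: rhs = 12, matching y values: none (0 points).
  x = 15: rhs = 4, matching y values: 2, 17 (2 points).
  x = 16: rhs = 10, matching y values: none (0 points).
  x = 17: rhs = 17, matching y values: 6, 13 (2 points).
  x = 18: rhs = 12, matching y values: none (0 points).
Total affine count: 20.
Full point count |E(F_19)| = 20 + 1 = 21.
Hasse bound: |21 − (19+1)| = |1| = 1 ≤ 2√19 ≈ 8.7178 ✓.


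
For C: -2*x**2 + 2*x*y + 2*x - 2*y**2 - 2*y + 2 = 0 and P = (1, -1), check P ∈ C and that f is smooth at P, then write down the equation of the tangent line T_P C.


Tangent line at P: -4*x + 4*y + 8 = 0.

Step 1: f(1, -1) = 0, so P lies on C.
Step 2: partial derivatives
  f_x(x, y) = -4*x + 2*y + 2, f_y(x, y) = 2*x - 4*y - 2.
  f_x(P) = -4, f_y(P) = 4 (gradient nonzero, so P is smooth).
Step 3: tangent line at P: -4·(x − 1) + 4·(y − -1) = 0.
Expanding: -4*x + 4*y + 8 = 0.


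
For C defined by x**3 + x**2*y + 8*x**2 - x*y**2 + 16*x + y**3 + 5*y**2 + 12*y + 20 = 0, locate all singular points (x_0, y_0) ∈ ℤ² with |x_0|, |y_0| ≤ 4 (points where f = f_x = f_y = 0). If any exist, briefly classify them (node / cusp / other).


Singular points: {(-2, -2)}; classification: cusp.

Compute partial derivatives:
  f_x = 3*x**2 + 2*x*y + 16*x - y**2 + 16.
  f_y = x**2 - 2*x*y + 3*y**2 + 10*y + 12.
Scan x_0 ∈ {−4, ..., 4}. For each x_0, f_y(x_0, y) is a polynomial in y; find its integer roots y ∈ {−4, ..., 4}, then test f_x and f at those candidates.
  x = -4: f_y(-4, y) = 3*y**2 + 18*y + 28; no integer root y with |y| ≤ 4.
  x = -3: f_y(-3, y) = 3*y**2 + 16*y + 21; vanishes at y ∈ {-3}. (-3, -3): f_x = 4 ≠ 0.
  x = -2: f_y(-2, y) = 3*y**2 + 14*y + 16; vanishes at y ∈ {-2}. (-2, -2): f_x = 0, f = 0 — SINGULAR.
  x = -1: f_y(-1, y) = 3*y**2 + 12*y + 13; no integer root y with |y| ≤ 4.
  x = 0: f_y(0, y) = 3*y**2 + 10*y + 12; no integer root y with |y| ≤ 4.
  x = 1: f_y(1, y) = 3*y**2 + 8*y + 13; no integer root y with |y| ≤ 4.
  x = 2: f_y(2, y) = 3*y**2 + 6*y + 16; no integer root y with |y| ≤ 4.
  x = 3: f_y(3, y) = 3*y**2 + 4*y + 21; no integer root y with |y| ≤ 4.
  x = 4: f_y(4, y) = 3*y**2 + 2*y + 28; no integer root y with |y| ≤ 4.
Only singular point on the grid: (-2, -2).
Classify: substitute x = -2 + u, y = -2 + v and expand: f = u**3 + u**2*v - u*v**2 + v**3 + v**2.
No constant or linear terms (consistent with a singular point). Quadratic part: v**2. Cubic part: u**3 + u**2*v - u*v**2 + v**3.
The quadratic part v**2 is a perfect square, so there is a single (double) tangent line v = 0, i.e. y = -2. Restricting the cubic part to that line (v = 0) leaves u**3 ≠ 0, so f is not divisible by v and the branch is v² ≈ -u**3 to lowest order — this is a cusp.
Classification: cusp.


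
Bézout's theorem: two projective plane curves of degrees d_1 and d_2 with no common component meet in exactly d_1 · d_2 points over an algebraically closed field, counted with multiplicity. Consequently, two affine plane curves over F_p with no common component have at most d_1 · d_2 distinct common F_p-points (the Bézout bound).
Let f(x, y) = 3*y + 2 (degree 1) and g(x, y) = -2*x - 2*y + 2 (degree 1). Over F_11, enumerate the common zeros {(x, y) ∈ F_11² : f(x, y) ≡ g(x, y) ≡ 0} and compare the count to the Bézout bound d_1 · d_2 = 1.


Common zeros: {(9, 3)}; count = 1; Bézout bound = 1.

deg(f) = 1, deg(g) = 1, so Bézout bound = 1.
Scan x ∈ F_11. For each x, list the y ∈ F_11 with f(x, y) ≡ 0 and those with g(x, y) ≡ 0 (mod 11); the common zeros in that column are the intersection.
  x = 0: f ≡ 0 at y ∈ {3}; g ≡ 0 at y ∈ {1}; common: ∅.
  x = 1: f ≡ 0 at y ∈ {3}; g ≡ 0 at y ∈ {0}; common: ∅.
  x = 2: f ≡ 0 at y ∈ {3}; g ≡ 0 at y ∈ {10}; common: ∅.
  x = 3: f ≡ 0 at y ∈ {3}; g ≡ 0 at y ∈ {9}; common: ∅.
  x = 4: f ≡ 0 at y ∈ {3}; g ≡ 0 at y ∈ {8}; common: ∅.
  x = 5: f ≡ 0 at y ∈ {3}; g ≡ 0 at y ∈ {7}; common: ∅.
  x = 6: f ≡ 0 at y ∈ {3}; g ≡ 0 at y ∈ {6}; common: ∅.
  x = 7: f ≡ 0 at y ∈ {3}; g ≡ 0 at y ∈ {5}; common: ∅.
  x = 8: f ≡ 0 at y ∈ {3}; g ≡ 0 at y ∈ {4}; common: ∅.
  x = 9: f ≡ 0 at y ∈ {3}; g ≡ 0 at y ∈ {3}; common: {3}.
  x = 10: f ≡ 0 at y ∈ {3}; g ≡ 0 at y ∈ {2}; common: ∅.
Collecting: common zeros = {(9, 3)}, so the count is 1.
Comparison with the Bézout bound: 1 ≤ 1 = deg(f)·deg(g), as expected for curves with no common component (the bound is attained).


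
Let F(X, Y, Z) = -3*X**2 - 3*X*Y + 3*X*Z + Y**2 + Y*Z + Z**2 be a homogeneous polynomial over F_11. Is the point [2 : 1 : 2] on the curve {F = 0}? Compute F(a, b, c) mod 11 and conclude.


F(2,1,2) ≡ 1 (mod 11); P is NOT on the curve.

Evaluate F(2, 1, 2) term-by-term (mod 11).
  -3*X**2 ↦ -3·4·1·1 = -12
  -3*X*Y ↦ -3·2·1·1 = -6
  3*X*Z ↦ 3·2·1·2 = 12
  Y**2 ↦ 1·1·1·1 = 1
  Y*Z ↦ 1·1·1·2 = 2
  Z**2 ↦ 1·1·1·4 = 4
Sum: F(2, 1, 2) = (-12) + (-6) + (12) + (1) + (2) + (4) = 1.
Reducing mod 11: 1 ≡ 1 (mod 11).
Since F(a, b, c) ≡ 1 ≠ 0 (mod 11), P does NOT lie on the curve.


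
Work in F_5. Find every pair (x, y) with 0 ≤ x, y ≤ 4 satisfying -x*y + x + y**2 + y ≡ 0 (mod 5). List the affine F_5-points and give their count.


Affine F_5-points: {(0, 0), (0, 4), (1, 2), (1, 3)}; count = 4.

For each of the 25 pairs (x, y) ∈ F_5², evaluate f(x, y) mod 5. Record the zeros.
  x = 0: [0↦0, 1↦2, 2↦1, 3↦2, 4↦0]  zeros at y ∈ {0, 4}
  x = 1: [0↦1, 1↦2, 2↦0, 3↦0, 4↦2]  zeros at y ∈ {2, 3}
  x = 2: [0↦2, 1↦2, 2↦4, 3↦3, 4↦4]  zeros at y ∈ ∅
  x = 3: [0↦3, 1↦2, 2↦3, 3↦1, 4↦1]  zeros at y ∈ ∅
  x = 4: [0↦4, 1↦2, 2↦2, 3↦4, 4↦3]  zeros at y ∈ ∅
Collecting zeros: affine points = {(0, 0), (0, 4), (1, 2), (1, 3)}.
Total count |C(F_5)_aff| = 4.


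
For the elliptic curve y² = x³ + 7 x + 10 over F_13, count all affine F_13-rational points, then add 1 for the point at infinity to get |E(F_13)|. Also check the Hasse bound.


Affine points = {(0, 6), (0, 7), (5, 1), (5, 12), (7, 5), (7, 8), (9, 3), (9, 10), (10, 1), (10, 12), (11, 1), (11, 12)}; affine count = 12; |E(F_13)| = 13.

Discriminant check: Δ ∝ 4a³ + 27b² = 4·7³ + 27·10² = 4·343 + 27·100 ≡ 3 (mod 13). Nonzero ⇒ E is nonsingular.
For each x ∈ F_13, compute rhs = x³ + 7·x + 10 mod 13, then count y ∈ F_13 with y² ≡ rhs.
  x = 0: rhs = 10, matching y values: 6, 7 (2 points).
  x = 1: rhs = 5, matching y values: none (0 points).
  x = 2: rhs = 6, matching y values: none (0 points).
  x = 3: rhs = 6, matching y values: none (0 points).
  x = 4: rhs = 11, matching y values: none (0 points).
  x = 5: rhs = 1, matching y values: 1, 12 (2 points).
  x = 6: rhs = 8, matching y values: none (0 points).
  x = 7: rhs = 12, matching y values: 5, 8 (2 points).
  x = 8: rhs = 6, matching y values: none (0 points).
  x = 9: rhs = 9, matching y values: 3, 10 (2 points).
  x = 10: rhs = 1, matching y values: 1, 12 (2 points).
  x = 11: rhs = 1, matching y values: 1, 12 (2 points).
  x = 12: rhs = 2, matching y values: none (0 points).
Total affine count: 12.
Full point count |E(F_13)| = 12 + 1 = 13.
Hasse bound: |13 − (13+1)| = |-1| = 1 ≤ 2√13 ≈ 7.2111 ✓.


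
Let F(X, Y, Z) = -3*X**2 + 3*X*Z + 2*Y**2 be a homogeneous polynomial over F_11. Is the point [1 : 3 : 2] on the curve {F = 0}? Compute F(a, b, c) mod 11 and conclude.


F(1,3,2) ≡ 10 (mod 11); P is NOT on the curve.

Evaluate F(1, 3, 2) term-by-term (mod 11).
  -3*X**2 ↦ -3·1·1·1 = -3
  3*X*Z ↦ 3·1·1·2 = 6
  2*Y**2 ↦ 2·1·9·1 = 18
Sum: F(1, 3, 2) = (-3) + (6) + (18) = 21.
Reducing mod 11: 21 ≡ 10 (mod 11).
Since F(a, b, c) ≡ 10 ≠ 0 (mod 11), P does NOT lie on the curve.


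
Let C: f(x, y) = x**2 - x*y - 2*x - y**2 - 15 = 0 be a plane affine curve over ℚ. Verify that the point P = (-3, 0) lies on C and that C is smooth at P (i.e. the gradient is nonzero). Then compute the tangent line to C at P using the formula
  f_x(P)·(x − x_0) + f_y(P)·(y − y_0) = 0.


Tangent line at P: -8*x + 3*y - 24 = 0.

Step 1: f(-3, 0) = 0, so P lies on C.
Step 2: partial derivatives
  f_x(x, y) = 2*x - y - 2, f_y(x, y) = -x - 2*y.
  f_x(P) = -8, f_y(P) = 3 (gradient nonzero, so P is smooth).
Step 3: tangent line at P: -8·(x − -3) + 3·(y − 0) = 0.
Expanding: -8*x + 3*y - 24 = 0.


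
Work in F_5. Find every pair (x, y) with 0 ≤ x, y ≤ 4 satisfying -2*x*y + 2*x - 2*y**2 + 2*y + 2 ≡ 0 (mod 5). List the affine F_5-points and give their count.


Affine F_5-points: {(0, 3), (3, 4), (4, 0), (4, 2)}; count = 4.

For each of the 25 pairs (x, y) ∈ F_5², evaluate f(x, y) mod 5. Record the zeros.
  x = 0: [0↦2, 1↦2, 2↦3, 3↦0, 4↦3]  zeros at y ∈ {3}
  x = 1: [0↦4, 1↦2, 2↦1, 3↦1, 4↦2]  zeros at y ∈ ∅
  x = 2: [0↦1, 1↦2, 2↦4, 3↦2, 4↦1]  zeros at y ∈ ∅
  x = 3: [0↦3, 1↦2, 2↦2, 3↦3, 4↦0]  zeros at y ∈ {4}
  x = 4: [0↦0, 1↦2, 2↦0, 3↦4, 4↦4]  zeros at y ∈ {0, 2}
Collecting zeros: affine points = {(0, 3), (3, 4), (4, 0), (4, 2)}.
Total count |C(F_5)_aff| = 4.


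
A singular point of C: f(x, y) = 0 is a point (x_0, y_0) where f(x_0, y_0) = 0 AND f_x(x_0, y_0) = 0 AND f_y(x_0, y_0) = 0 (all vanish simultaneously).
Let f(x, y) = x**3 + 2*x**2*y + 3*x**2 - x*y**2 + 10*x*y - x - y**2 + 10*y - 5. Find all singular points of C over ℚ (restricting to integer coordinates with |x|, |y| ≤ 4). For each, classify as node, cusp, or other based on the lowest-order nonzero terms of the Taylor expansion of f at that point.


Singular points: {(-2, 1)}; classification: node.

Compute partial derivatives:
  f_x = 3*x**2 + 4*x*y + 6*x - y**2 + 10*y - 1.
  f_y = 2*x**2 - 2*x*y + 10*x - 2*y + 10.
Scan x_0 ∈ {−4, ..., 4}. For each x_0, f_y(x_0, y) is a polynomial in y; find its integer roots y ∈ {−4, ..., 4}, then test f_x and f at those candidates.
  x = -4: f_y(-4, y) = 6*y + 2; no integer root y with |y| ≤ 4.
  x = -3: f_y(-3, y) = 4*y - 2; no integer root y with |y| ≤ 4.
  x = -2: f_y(-2, y) = 2*y - 2; vanishes at y ∈ {1}. (-2, 1): f_x = 0, f = 0 — SINGULAR.
  x = -1: f_y(-1, y) = 2; no integer root y with |y| ≤ 4.
  x = 0: f_y(0, y) = 10 - 2*y; no integer root y with |y| ≤ 4.
  x = 1: f_y(1, y) = 22 - 4*y; no integer root y with |y| ≤ 4.
  x = 2: f_y(2, y) = 38 - 6*y; no integer root y with |y| ≤ 4.
  x = 3: f_y(3, y) = 58 - 8*y; no integer root y with |y| ≤ 4.
  x = 4: f_y(4, y) = 82 - 10*y; no integer root y with |y| ≤ 4.
Only singular point on the grid: (-2, 1).
Classify: substitute x = -2 + u, y = 1 + v and expand: f = u**3 + 2*u**2*v - u**2 - u*v**2 + v**2.
No constant or linear terms (consistent with a singular point). Quadratic part: -u**2 + v**2. Cubic part: u**3 + 2*u**2*v - u*v**2.
The quadratic part v**2 - u**2 = (v − u)(v + u) splits into two distinct linear factors, so there are two distinct tangent lines y − 1 = ±(x − -2) — this is a node (ordinary double point).
Classification: node.


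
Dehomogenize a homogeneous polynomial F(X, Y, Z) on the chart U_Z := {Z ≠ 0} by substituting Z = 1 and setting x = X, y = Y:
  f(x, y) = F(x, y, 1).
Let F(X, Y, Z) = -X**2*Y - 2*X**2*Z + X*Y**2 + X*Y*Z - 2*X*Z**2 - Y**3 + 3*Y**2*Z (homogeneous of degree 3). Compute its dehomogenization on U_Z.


f(x, y) = -x**2*y - 2*x**2 + x*y**2 + x*y - 2*x - y**3 + 3*y**2

On U_Z we set Z = 1. Each monomial c·X^i·Y^j·Z^k in F becomes c·x^i·y^j·1^k = c·x^i·y^j.
Substituting Z = 1: F(X, Y, 1) = -x**2*y - 2*x**2 + x*y**2 + x*y - 2*x - y**3 + 3*y**2.
Note: deg(f) ≤ deg(F) = 3; strict inequality happens when F is divisible by Z (lost terms).


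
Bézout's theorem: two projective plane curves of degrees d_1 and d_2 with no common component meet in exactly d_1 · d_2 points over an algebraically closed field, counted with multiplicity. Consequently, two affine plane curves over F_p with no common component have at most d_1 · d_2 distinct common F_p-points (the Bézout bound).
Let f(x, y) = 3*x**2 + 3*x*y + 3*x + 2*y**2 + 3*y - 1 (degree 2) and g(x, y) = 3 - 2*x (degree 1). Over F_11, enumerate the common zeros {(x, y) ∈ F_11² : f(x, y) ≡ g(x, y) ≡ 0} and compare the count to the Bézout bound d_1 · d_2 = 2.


Common zeros: ∅; count = 0; Bézout bound = 2.

deg(f) = 2, deg(g) = 1, so Bézout bound = 2.
Scan x ∈ F_11. For each x, list the y ∈ F_11 with f(x, y) ≡ 0 and those with g(x, y) ≡ 0 (mod 11); the common zeros in that column are the intersection.
  x = 0: f ≡ 0 at y ∈ ∅; g ≡ 0 at y ∈ ∅; common: ∅.
  x = 1: f ≡ 0 at y ∈ ∅; g ≡ 0 at y ∈ ∅; common: ∅.
  x = 2: f ≡ 0 at y ∈ {6}; g ≡ 0 at y ∈ ∅; common: ∅.
  x = 3: f ≡ 0 at y ∈ ∅; g ≡ 0 at y ∈ ∅; common: ∅.
  x = 4: f ≡ 0 at y ∈ ∅; g ≡ 0 at y ∈ ∅; common: ∅.
  x = 5: f ≡ 0 at y ∈ ∅; g ≡ 0 at y ∈ ∅; common: ∅.
  x = 6: f ≡ 0 at y ∈ ∅; g ≡ 0 at y ∈ ∅; common: ∅.
  x = 7: f ≡ 0 at y ∈ ∅; g ≡ 0 at y ∈ {0, 1, 2, 3, 4, 5, 6, 7, 8, 9, 10}; common: ∅.
  x = 8: f ≡ 0 at y ∈ ∅; g ≡ 0 at y ∈ ∅; common: ∅.
  x = 9: f ≡ 0 at y ∈ ∅; g ≡ 0 at y ∈ ∅; common: ∅.
  x = 10: f ≡ 0 at y ∈ ∅; g ≡ 0 at y ∈ ∅; common: ∅.
Collecting: common zeros = ∅, so the count is 0.
Comparison with the Bézout bound: 0 ≤ 2 = deg(f)·deg(g), as expected for curves with no common component (the affine F_11-count falls short of the bound because intersections may lie at infinity, over extension fields, or carry multiplicity).


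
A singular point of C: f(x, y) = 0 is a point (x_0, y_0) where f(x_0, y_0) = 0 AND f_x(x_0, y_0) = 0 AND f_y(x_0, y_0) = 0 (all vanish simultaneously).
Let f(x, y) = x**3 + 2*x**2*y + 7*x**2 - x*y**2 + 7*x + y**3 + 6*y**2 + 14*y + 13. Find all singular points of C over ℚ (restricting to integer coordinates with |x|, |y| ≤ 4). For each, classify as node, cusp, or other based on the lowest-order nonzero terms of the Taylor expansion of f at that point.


Singular points: {(-1, -2)}; classification: cusp.

Compute partial derivatives:
  f_x = 3*x**2 + 4*x*y + 14*x - y**2 + 7.
  f_y = 2*x**2 - 2*x*y + 3*y**2 + 12*y + 14.
Scan x_0 ∈ {−4, ..., 4}. For each x_0, f_y(x_0, y) is a polynomial in y; find its integer roots y ∈ {−4, ..., 4}, then test f_x and f at those candidates.
  x = -4: f_y(-4, y) = 3*y**2 + 20*y + 46; no integer root y with |y| ≤ 4.
  x = -3: f_y(-3, y) = 3*y**2 + 18*y + 32; no integer root y with |y| ≤ 4.
  x = -2: f_y(-2, y) = 3*y**2 + 16*y + 22; no integer root y with |y| ≤ 4.
  x = -1: f_y(-1, y) = 3*y**2 + 14*y + 16; vanishes at y ∈ {-2}. (-1, -2): f_x = 0, f = 0 — SINGULAR.
  x = 0: f_y(0, y) = 3*y**2 + 12*y + 14; no integer root y with |y| ≤ 4.
  x = 1: f_y(1, y) = 3*y**2 + 10*y + 16; no integer root y with |y| ≤ 4.
  x = 2: f_y(2, y) = 3*y**2 + 8*y + 22; no integer root y with |y| ≤ 4.
  x = 3: f_y(3, y) = 3*y**2 + 6*y + 32; no integer root y with |y| ≤ 4.
  x = 4: f_y(4, y) = 3*y**2 + 4*y + 46; no integer root y with |y| ≤ 4.
Only singular point on the grid: (-1, -2).
Classify: substitute x = -1 + u, y = -2 + v and expand: f = u**3 + 2*u**2*v - u*v**2 + v**3 + v**2.
No constant or linear terms (consistent with a singular point). Quadratic part: v**2. Cubic part: u**3 + 2*u**2*v - u*v**2 + v**3.
The quadratic part v**2 is a perfect square, so there is a single (double) tangent line v = 0, i.e. y = -2. Restricting the cubic part to that line (v = 0) leaves u**3 ≠ 0, so f is not divisible by v and the branch is v² ≈ -u**3 to lowest order — this is a cusp.
Classification: cusp.


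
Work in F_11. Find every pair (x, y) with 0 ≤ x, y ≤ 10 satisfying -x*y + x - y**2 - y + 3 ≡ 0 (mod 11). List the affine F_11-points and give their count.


Affine F_11-points: {(1, 3), (1, 6), (4, 7), (4, 10), (7, 5), (7, 9), (8, 0), (8, 2), (9, 4), (9, 8)}; count = 10.

For each of the 121 pairs (x, y) ∈ F_11², evaluate f(x, y) mod 11. Record the zeros.
  x = 0: [0↦3, 1↦1, 2↦8, 3↦2, 4↦5, 5↦6, 6↦5, 7↦2, 8↦8, 9↦1, 10↦3]  zeros at y ∈ ∅
  x = 1: [0↦4, 1↦1, 2↦7, 3↦0, 4↦2, 5↦2, 6↦0, 7↦7, 8↦1, 9↦4, 10↦5]  zeros at y ∈ {3, 6}
  x = 2: [0↦5, 1↦1, 2↦6, 3↦9, 4↦10, 5↦9, 6↦6, 7↦1, 8↦5, 9↦7, 10↦7]  zeros at y ∈ ∅
  x = 3: [0↦6, 1↦1, 2↦5, 3↦7, 4↦7, 5↦5, 6↦1, 7↦6, 8↦9, 9↦10, 10↦9]  zeros at y ∈ ∅
  x = 4: [0↦7, 1↦1, 2↦4, 3↦5, 4↦4, 5↦1, 6↦7, 7↦0, 8↦2, 9↦2, 10↦0]  zeros at y ∈ {7, 10}
  x = 5: [0↦8, 1↦1, 2↦3, 3↦3, 4↦1, 5↦8, 6↦2, 7↦5, 8↦6, 9↦5, 10↦2]  zeros at y ∈ ∅
  x = 6: [0↦9, 1↦1, 2↦2, 3↦1, 4↦9, 5↦4, 6↦8, 7↦10, 8↦10, 9↦8, 10↦4]  zeros at y ∈ ∅
  x = 7: [0↦10, 1↦1, 2↦1, 3↦10, 4↦6, 5↦0, 6↦3, 7↦4, 8↦3, 9↦0, 10↦6]  zeros at y ∈ {5, 9}
  x = 8: [0↦0, 1↦1, 2↦0, 3↦8, 4↦3, 5↦7, 6↦9, 7↦9, 8↦7, 9↦3, 10↦8]  zeros at y ∈ {0, 2}
  x = 9: [0↦1, 1↦1, 2↦10, 3↦6, 4↦0, 5↦3, 6↦4, 7↦3, 8↦0, 9↦6, 10↦10]  zeros at y ∈ {4, 8}
  x = 10: [0↦2, 1↦1, 2↦9, 3↦4, 4↦8, 5↦10, 6↦10, 7↦8, 8↦4, 9↦9, 10↦1]  zeros at y ∈ ∅
Collecting zeros: affine points = {(1, 3), (1, 6), (4, 7), (4, 10), (7, 5), (7, 9), (8, 0), (8, 2), (9, 4), (9, 8)}.
Total count |C(F_11)_aff| = 10.


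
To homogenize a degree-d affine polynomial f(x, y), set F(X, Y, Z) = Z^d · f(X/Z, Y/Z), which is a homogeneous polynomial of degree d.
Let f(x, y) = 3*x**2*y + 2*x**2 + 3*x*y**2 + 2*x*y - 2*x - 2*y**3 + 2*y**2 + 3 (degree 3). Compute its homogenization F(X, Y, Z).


F(X, Y, Z) = 3*X**2*Y + 2*X**2*Z + 3*X*Y**2 + 2*X*Y*Z - 2*X*Z**2 - 2*Y**3 + 2*Y**2*Z + 3*Z**3

deg(f) = 3.
Substitute x = X/Z, y = Y/Z into f, then multiply by Z^3.
  monomial 3·x^2·y^1 ↦ 3·X^2·Y^1·Z^0.
  monomial 2·x^2·y^0 ↦ 2·X^2·Y^0·Z^1.
  monomial 3·x^1·y^2 ↦ 3·X^1·Y^2·Z^0.
  monomial 2·x^1·y^1 ↦ 2·X^1·Y^1·Z^1.
  monomial -2·x^1·y^0 ↦ -2·X^1·Y^0·Z^2.
  monomial -2·x^0·y^3 ↦ -2·X^0·Y^3·Z^0.
  monomial 2·x^0·y^2 ↦ 2·X^0·Y^2·Z^1.
  monomial 3·x^0·y^0 ↦ 3·X^0·Y^0·Z^3.
Collecting: F(X, Y, Z) = 3*X**2*Y + 2*X**2*Z + 3*X*Y**2 + 2*X*Y*Z - 2*X*Z**2 - 2*Y**3 + 2*Y**2*Z + 3*Z**3.


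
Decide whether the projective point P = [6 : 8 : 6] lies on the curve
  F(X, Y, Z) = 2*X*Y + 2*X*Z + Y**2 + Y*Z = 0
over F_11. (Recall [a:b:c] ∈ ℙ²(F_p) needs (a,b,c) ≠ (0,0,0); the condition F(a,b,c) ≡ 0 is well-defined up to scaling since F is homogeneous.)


F(6,8,6) ≡ 5 (mod 11); P is NOT on the curve.

Evaluate F(6, 8, 6) term-by-term (mod 11).
  2*X*Y ↦ 2·6·8·1 = 96
  2*X*Z ↦ 2·6·1·6 = 72
  Y**2 ↦ 1·1·64·1 = 64
  Y*Z ↦ 1·1·8·6 = 48
Sum: F(6, 8, 6) = (96) + (72) + (64) + (48) = 280.
Reducing mod 11: 280 ≡ 5 (mod 11).
Since F(a, b, c) ≡ 5 ≠ 0 (mod 11), P does NOT lie on the curve.


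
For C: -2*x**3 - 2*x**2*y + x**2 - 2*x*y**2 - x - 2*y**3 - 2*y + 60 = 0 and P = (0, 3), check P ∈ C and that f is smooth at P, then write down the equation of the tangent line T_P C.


Tangent line at P: -19*x - 56*y + 168 = 0.

Step 1: f(0, 3) = 0, so P lies on C.
Step 2: partial derivatives
  f_x(x, y) = -6*x**2 - 4*x*y + 2*x - 2*y**2 - 1, f_y(x, y) = -2*x**2 - 4*x*y - 6*y**2 - 2.
  f_x(P) = -19, f_y(P) = -56 (gradient nonzero, so P is smooth).
Step 3: tangent line at P: -19·(x − 0) + -56·(y − 3) = 0.
Expanding: -19*x - 56*y + 168 = 0.


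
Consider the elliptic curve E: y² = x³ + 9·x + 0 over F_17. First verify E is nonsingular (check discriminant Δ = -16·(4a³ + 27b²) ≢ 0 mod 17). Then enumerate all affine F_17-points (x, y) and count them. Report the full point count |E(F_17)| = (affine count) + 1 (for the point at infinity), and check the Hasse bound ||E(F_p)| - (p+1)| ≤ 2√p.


Affine points = {(0, 0), (2, 3), (2, 14), (4, 7), (4, 10), (5, 0), (6, 7), (6, 10), (7, 7), (7, 10), (10, 6), (10, 11), (11, 6), (11, 11), (12, 0), (13, 6), (13, 11), (15, 5), (15, 12)}; affine count = 19; |E(F_17)| = 20.

Discriminant check: Δ ∝ 4a³ + 27b² = 4·9³ + 27·0² = 4·729 + 27·0 ≡ 9 (mod 17). Nonzero ⇒ E is nonsingular.
For each x ∈ F_17, compute rhs = x³ + 9·x + 0 mod 17, then count y ∈ F_17 with y² ≡ rhs.
  x = 0: rhs = 0, matching y values: 0 (1 points).
  x = 1: rhs = 10, matching y values: none (0 points).
  x = 2: rhs = 9, matching y values: 3, 14 (2 points).
  x = 3: rhs = 3, matching y values: none (0 points).
  x = 4: rhs = 15, matching y values: 7, 10 (2 points).
  x = 5: rhs = 0, matching y values: 0 (1 points).
  x = 6: rhs = 15, matching y values: 7, 10 (2 points).
  x = 7: rhs = 15, matching y values: 7, 10 (2 points).
  x = 8: rhs = 6, matching y values: none (0 points).
  x = 9: rhs = 11, matching y values: none (0 points).
  x = 10: rhs = 2, matching y values: 6, 11 (2 points).
  x = 11: rhs = 2, matching y values: 6, 11 (2 points).
  x = 12: rhs = 0, matching y values: 0 (1 points).
  x = 13: rhs = 2, matching y values: 6, 11 (2 points).
  x = 14: rhs = 14, matching y values: none (0 points).
  x = 15: rhs = 8, matching y values: 5, 12 (2 points).
  x = 16: rhs = 7, matching y values: none (0 points).
Total affine count: 19.
Full point count |E(F_17)| = 19 + 1 = 20.
Hasse bound: |20 − (17+1)| = |2| = 2 ≤ 2√17 ≈ 8.2462 ✓.


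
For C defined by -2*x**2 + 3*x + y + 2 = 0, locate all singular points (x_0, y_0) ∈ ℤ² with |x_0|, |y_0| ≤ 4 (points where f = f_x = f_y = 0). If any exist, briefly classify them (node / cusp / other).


No singular points in the scanned grid; C is smooth there.

Compute partial derivatives:
  f_x = 3 - 4*x.
  f_y = 1.
f_y = 1 is a nonzero constant, so f_y never vanishes: no point (x, y) can satisfy f = f_x = f_y = 0. In particular no (x, y) ∈ {−4, ..., 4}² is singular; the curve is smooth.


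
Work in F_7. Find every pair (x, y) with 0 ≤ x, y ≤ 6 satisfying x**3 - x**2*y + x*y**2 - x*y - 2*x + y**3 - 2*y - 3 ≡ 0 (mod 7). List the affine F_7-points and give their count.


Affine F_7-points: {(0, 5), (1, 2), (1, 5), (1, 6), (4, 5), (5, 0)}; count = 6.

For each of the 49 pairs (x, y) ∈ F_7², evaluate f(x, y) mod 7. Record the zeros.
  x = 0: [0↦4, 1↦3, 2↦1, 3↦4, 4↦4, 5↦0, 6↦5]  zeros at y ∈ {5}
  x = 1: [0↦3, 1↦1, 2↦0, 3↦6, 4↦4, 5↦0, 6↦0]  zeros at y ∈ {2, 5, 6}
  x = 2: [0↦1, 1↦3, 2↦1, 3↦1, 4↦2, 5↦3, 6↦3]  zeros at y ∈ ∅
  x = 3: [0↦4, 1↦1, 2↦3, 3↦2, 4↦4, 5↦1, 6↦6]  zeros at y ∈ ∅
  x = 4: [0↦4, 1↦1, 2↦5, 3↦1, 4↦2, 5↦0, 6↦1]  zeros at y ∈ {5}
  x = 5: [0↦0, 1↦2, 2↦6, 3↦4, 4↦2, 5↦6, 6↦1]  zeros at y ∈ {0}
  x = 6: [0↦5, 1↦3, 2↦5, 3↦3, 4↦3, 5↦4, 6↦5]  zeros at y ∈ ∅
Collecting zeros: affine points = {(0, 5), (1, 2), (1, 5), (1, 6), (4, 5), (5, 0)}.
Total count |C(F_7)_aff| = 6.
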